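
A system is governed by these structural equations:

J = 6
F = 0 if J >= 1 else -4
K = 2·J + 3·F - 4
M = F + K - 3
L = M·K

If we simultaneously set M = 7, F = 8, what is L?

224

The joint intervention fixes M = 7, F = 8, removing each variable's own equation.
K = 2·J + 3·F - 4  [with J=6, F=8]  = 32
L = M·K  [with M=7, K=32]  = 224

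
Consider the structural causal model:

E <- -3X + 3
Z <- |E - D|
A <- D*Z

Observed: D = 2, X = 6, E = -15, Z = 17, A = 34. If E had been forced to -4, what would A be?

do(E=-4) replaces the equation E <- -3X + 3 with the constant E = -4.
Z = |E - D|  [with E=-4, D=2]  = 6
A = D*Z  [with D=2, Z=6]  = 12

12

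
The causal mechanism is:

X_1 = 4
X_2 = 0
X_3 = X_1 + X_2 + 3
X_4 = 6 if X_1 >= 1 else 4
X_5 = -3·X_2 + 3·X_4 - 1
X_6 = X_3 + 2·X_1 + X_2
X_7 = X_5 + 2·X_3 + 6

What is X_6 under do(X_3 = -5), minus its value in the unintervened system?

-12

The intervention breaks the incoming arrows to X_3: X_3 = X_1 + X_2 + 3 no longer applies, and X_3 = -5.
X_6 = X_3 + 2·X_1 + X_2  [with X_3=-5, X_1=4, X_2=0]  = 3
Without intervention: X_3 = X_1 + X_2 + 3  [with X_1=4, X_2=0]  = 7; X_6 = X_3 + 2·X_1 + X_2  [with X_3=7, X_1=4, X_2=0]  = 15.
Change = 3 − 15 = -12.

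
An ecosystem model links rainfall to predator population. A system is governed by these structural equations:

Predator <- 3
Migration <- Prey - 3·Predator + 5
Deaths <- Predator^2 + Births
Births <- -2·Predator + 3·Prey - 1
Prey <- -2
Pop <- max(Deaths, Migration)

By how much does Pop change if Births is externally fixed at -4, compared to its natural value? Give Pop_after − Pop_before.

9

The intervention breaks the incoming arrows to Births: Births <- -2·Predator + 3·Prey - 1 no longer applies, and Births = -4.
Deaths = Predator^2 + Births  [with Predator=3, Births=-4]  = 5
Migration = Prey - 3·Predator + 5  [with Prey=-2, Predator=3]  = -6
Pop = max(Deaths, Migration)  [with Deaths=5, Migration=-6]  = 5
Without intervention: Births = -2·Predator + 3·Prey - 1  [with Predator=3, Prey=-2]  = -13; Deaths = Predator^2 + Births  [with Predator=3, Births=-13]  = -4; Migration = Prey - 3·Predator + 5  [with Prey=-2, Predator=3]  = -6; Pop = max(Deaths, Migration)  [with Deaths=-4, Migration=-6]  = -4.
Change = 5 − (-4) = 9.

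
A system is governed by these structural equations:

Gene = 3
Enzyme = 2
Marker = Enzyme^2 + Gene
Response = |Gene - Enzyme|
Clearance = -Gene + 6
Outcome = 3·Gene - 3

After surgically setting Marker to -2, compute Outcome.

6

The intervention breaks the incoming arrows to Marker: Marker = Enzyme^2 + Gene no longer applies, and Marker = -2.
No directed path runs from Marker to Outcome, so Outcome keeps its natural value.
Outcome = 3·Gene - 3  [with Gene=3]  = 6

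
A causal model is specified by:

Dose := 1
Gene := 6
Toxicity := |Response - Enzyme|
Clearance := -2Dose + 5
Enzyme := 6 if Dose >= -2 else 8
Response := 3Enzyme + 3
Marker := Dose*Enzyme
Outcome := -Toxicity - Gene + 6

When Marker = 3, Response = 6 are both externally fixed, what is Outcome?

The joint intervention fixes Marker = 3, Response = 6, removing each variable's own equation.
Enzyme = 6 if Dose >= -2 else 8  [with Dose=1]  = 6
Toxicity = |Response - Enzyme|  [with Response=6, Enzyme=6]  = 0
Outcome = -Toxicity - Gene + 6  [with Toxicity=0, Gene=6]  = 0

0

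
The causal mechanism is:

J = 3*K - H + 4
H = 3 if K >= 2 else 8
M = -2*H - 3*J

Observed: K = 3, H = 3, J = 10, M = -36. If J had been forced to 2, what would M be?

The intervention breaks the incoming arrows to J: J = 3*K - H + 4 no longer applies, and J = 2.
H = 3 if K >= 2 else 8  [with K=3]  = 3
M = -2*H - 3*J  [with H=3, J=2]  = -12

-12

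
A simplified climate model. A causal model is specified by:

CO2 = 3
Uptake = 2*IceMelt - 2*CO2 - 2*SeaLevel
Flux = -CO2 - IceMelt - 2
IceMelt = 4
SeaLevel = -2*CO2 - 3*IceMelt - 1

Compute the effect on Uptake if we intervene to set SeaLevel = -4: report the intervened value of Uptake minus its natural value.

do(SeaLevel=-4) replaces the equation SeaLevel = -2*CO2 - 3*IceMelt - 1 with the constant SeaLevel = -4.
Uptake = 2*IceMelt - 2*CO2 - 2*SeaLevel  [with IceMelt=4, CO2=3, SeaLevel=-4]  = 10
Without intervention: SeaLevel = -2*CO2 - 3*IceMelt - 1  [with CO2=3, IceMelt=4]  = -19; Uptake = 2*IceMelt - 2*CO2 - 2*SeaLevel  [with IceMelt=4, CO2=3, SeaLevel=-19]  = 40.
Change = 10 − 40 = -30.

-30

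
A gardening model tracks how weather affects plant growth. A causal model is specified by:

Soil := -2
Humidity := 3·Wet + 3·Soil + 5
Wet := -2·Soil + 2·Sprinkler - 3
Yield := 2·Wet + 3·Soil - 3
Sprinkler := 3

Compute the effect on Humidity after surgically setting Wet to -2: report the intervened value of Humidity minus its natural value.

-27

The intervention breaks the incoming arrows to Wet: Wet := -2·Soil + 2·Sprinkler - 3 no longer applies, and Wet = -2.
Humidity = 3·Wet + 3·Soil + 5  [with Wet=-2, Soil=-2]  = -7
Without intervention: Wet = -2·Soil + 2·Sprinkler - 3  [with Soil=-2, Sprinkler=3]  = 7; Humidity = 3·Wet + 3·Soil + 5  [with Wet=7, Soil=-2]  = 20.
Change = -7 − 20 = -27.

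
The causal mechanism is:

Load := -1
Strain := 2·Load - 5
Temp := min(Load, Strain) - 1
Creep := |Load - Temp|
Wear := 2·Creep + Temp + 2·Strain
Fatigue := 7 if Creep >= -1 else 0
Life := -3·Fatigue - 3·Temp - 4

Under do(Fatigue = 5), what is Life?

Intervening sets Fatigue = 5 and removes its equation (Fatigue := 7 if Creep >= -1 else 0).
Strain = 2·Load - 5  [with Load=-1]  = -7
Temp = min(Load, Strain) - 1  [with Load=-1, Strain=-7]  = -8
Life = -3·Fatigue - 3·Temp - 4  [with Fatigue=5, Temp=-8]  = 5

5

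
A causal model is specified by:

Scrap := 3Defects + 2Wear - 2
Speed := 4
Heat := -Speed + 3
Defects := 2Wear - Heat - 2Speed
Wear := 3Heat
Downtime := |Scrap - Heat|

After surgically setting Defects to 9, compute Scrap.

19

Intervening sets Defects = 9 and removes its equation (Defects := 2Wear - Heat - 2Speed).
Heat = -Speed + 3  [with Speed=4]  = -1
Wear = 3Heat  [with Heat=-1]  = -3
Scrap = 3Defects + 2Wear - 2  [with Defects=9, Wear=-3]  = 19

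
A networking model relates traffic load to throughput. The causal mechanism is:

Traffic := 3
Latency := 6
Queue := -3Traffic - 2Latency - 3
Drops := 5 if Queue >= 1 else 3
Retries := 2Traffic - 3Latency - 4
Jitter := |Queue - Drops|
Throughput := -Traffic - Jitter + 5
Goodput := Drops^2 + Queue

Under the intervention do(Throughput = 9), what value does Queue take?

-24

Intervening sets Throughput = 9 and removes its equation (Throughput := -Traffic - Jitter + 5).
Queue is not downstream of the intervention, so its value is determined by the original equations.
Queue = -3Traffic - 2Latency - 3  [with Traffic=3, Latency=6]  = -24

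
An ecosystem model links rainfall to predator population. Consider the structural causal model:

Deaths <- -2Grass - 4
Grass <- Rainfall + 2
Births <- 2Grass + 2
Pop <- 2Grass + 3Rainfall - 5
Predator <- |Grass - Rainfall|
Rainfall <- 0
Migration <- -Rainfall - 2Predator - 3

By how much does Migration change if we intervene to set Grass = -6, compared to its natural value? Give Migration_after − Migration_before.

-8

Under do(Grass=-6), the mechanism Grass <- Rainfall + 2 is discarded; Grass is fixed at -6.
Predator = |Grass - Rainfall|  [with Grass=-6, Rainfall=0]  = 6
Migration = -Rainfall - 2Predator - 3  [with Rainfall=0, Predator=6]  = -15
Without intervention: Grass = Rainfall + 2  [with Rainfall=0]  = 2; Predator = |Grass - Rainfall|  [with Grass=2, Rainfall=0]  = 2; Migration = -Rainfall - 2Predator - 3  [with Rainfall=0, Predator=2]  = -7.
Change = -15 − (-7) = -8.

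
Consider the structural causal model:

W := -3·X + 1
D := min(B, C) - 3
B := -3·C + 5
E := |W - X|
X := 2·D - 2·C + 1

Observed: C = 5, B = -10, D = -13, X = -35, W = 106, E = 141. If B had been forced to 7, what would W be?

do(B=7) replaces the equation B := -3·C + 5 with the constant B = 7.
D = min(B, C) - 3  [with B=7, C=5]  = 2
X = 2·D - 2·C + 1  [with D=2, C=5]  = -5
W = -3·X + 1  [with X=-5]  = 16

16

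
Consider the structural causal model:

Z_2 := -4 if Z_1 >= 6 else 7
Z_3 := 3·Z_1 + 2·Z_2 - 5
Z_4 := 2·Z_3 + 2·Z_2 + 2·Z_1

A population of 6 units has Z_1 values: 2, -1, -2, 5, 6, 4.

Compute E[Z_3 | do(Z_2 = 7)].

Every unit gets Z_2=7 under the intervention. Z_3 values become 15, 6, 3, 24, 27, 21; E[Z_3|do(Z_2=7)] = 16.

16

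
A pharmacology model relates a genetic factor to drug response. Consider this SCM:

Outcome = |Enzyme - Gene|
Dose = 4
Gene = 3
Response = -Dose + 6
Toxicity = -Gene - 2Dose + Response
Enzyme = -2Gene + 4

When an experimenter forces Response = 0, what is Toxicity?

Intervening sets Response = 0 and removes its equation (Response = -Dose + 6).
Toxicity = -Gene - 2Dose + Response  [with Gene=3, Dose=4, Response=0]  = -11

-11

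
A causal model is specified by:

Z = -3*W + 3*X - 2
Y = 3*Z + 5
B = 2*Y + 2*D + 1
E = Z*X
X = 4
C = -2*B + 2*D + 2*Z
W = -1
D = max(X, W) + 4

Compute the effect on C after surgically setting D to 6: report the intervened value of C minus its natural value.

do(D=6) replaces the equation D = max(X, W) + 4 with the constant D = 6.
Z = -3*W + 3*X - 2  [with W=-1, X=4]  = 13
Y = 3*Z + 5  [with Z=13]  = 44
B = 2*Y + 2*D + 1  [with Y=44, D=6]  = 101
C = -2*B + 2*D + 2*Z  [with B=101, D=6, Z=13]  = -164
Without intervention: Z = -3*W + 3*X - 2  [with W=-1, X=4]  = 13; D = max(X, W) + 4  [with X=4, W=-1]  = 8; Y = 3*Z + 5  [with Z=13]  = 44; B = 2*Y + 2*D + 1  [with Y=44, D=8]  = 105; C = -2*B + 2*D + 2*Z  [with B=105, D=8, Z=13]  = -168.
Change = -164 − (-168) = 4.

4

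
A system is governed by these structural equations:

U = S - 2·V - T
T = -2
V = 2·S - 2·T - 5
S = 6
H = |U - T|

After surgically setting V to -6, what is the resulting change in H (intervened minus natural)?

10

do(V=-6) replaces the equation V = 2·S - 2·T - 5 with the constant V = -6.
U = S - 2·V - T  [with S=6, V=-6, T=-2]  = 20
H = |U - T|  [with U=20, T=-2]  = 22
Without intervention: V = 2·S - 2·T - 5  [with S=6, T=-2]  = 11; U = S - 2·V - T  [with S=6, V=11, T=-2]  = -14; H = |U - T|  [with U=-14, T=-2]  = 12.
Change = 22 − 12 = 10.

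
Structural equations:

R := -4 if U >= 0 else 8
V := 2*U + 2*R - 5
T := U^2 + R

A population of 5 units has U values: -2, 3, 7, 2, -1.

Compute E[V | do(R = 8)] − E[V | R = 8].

The intervention sets R=8 in all 5 units regardless of U. Recomputing V per unit gives 7, 17, 25, 15, 9; average 14.6.
Observing R=8 restricts to units where R's equation naturally yields 8: U ∈ {-2, -1}. In that subpopulation V = 7, 9, mean 8.
Difference = 14.6 − 8 = 6.6.

6.6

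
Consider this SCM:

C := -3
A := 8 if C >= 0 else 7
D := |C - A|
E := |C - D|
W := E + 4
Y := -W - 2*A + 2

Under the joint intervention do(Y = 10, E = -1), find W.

Setting Y = 10, E = -1 by intervention discards those variables' equations.
W = E + 4  [with E=-1]  = 3

3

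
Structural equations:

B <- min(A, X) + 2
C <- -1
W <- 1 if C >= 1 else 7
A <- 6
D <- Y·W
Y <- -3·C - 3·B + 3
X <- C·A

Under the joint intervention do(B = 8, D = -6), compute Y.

-18

Setting B = 8, D = -6 by intervention discards those variables' equations.
Y = -3·C - 3·B + 3  [with C=-1, B=8]  = -18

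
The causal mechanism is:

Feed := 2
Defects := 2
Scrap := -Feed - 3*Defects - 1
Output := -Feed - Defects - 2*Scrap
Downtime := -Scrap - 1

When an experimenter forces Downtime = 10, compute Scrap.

do(Downtime=10) replaces the equation Downtime := -Scrap - 1 with the constant Downtime = 10.
Scrap is not downstream of the intervention, so its value is determined by the original equations.
Scrap = -Feed - 3*Defects - 1  [with Feed=2, Defects=2]  = -9

-9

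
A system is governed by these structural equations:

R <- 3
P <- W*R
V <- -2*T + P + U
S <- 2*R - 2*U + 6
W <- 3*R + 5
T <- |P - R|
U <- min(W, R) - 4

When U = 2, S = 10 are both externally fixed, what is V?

-34

Under do(U = 2, S = 10), each intervened variable's structural equation is replaced by its fixed value.
W = 3*R + 5  [with R=3]  = 14
P = W*R  [with W=14, R=3]  = 42
T = |P - R|  [with P=42, R=3]  = 39
V = -2*T + P + U  [with T=39, P=42, U=2]  = -34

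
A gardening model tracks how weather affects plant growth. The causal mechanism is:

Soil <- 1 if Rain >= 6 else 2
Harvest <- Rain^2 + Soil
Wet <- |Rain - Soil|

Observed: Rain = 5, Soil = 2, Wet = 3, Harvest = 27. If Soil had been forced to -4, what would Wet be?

9

The intervention breaks the incoming arrows to Soil: Soil <- 1 if Rain >= 6 else 2 no longer applies, and Soil = -4.
Wet = |Rain - Soil|  [with Rain=5, Soil=-4]  = 9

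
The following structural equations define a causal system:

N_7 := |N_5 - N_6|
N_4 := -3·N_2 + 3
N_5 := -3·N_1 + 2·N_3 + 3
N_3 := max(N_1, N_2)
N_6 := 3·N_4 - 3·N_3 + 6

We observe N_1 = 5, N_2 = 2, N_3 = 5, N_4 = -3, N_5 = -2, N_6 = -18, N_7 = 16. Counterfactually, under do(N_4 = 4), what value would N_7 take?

The intervention breaks the incoming arrows to N_4: N_4 := -3·N_2 + 3 no longer applies, and N_4 = 4.
N_3 = max(N_1, N_2)  [with N_1=5, N_2=2]  = 5
N_5 = -3·N_1 + 2·N_3 + 3  [with N_1=5, N_3=5]  = -2
N_6 = 3·N_4 - 3·N_3 + 6  [with N_4=4, N_3=5]  = 3
N_7 = |N_5 - N_6|  [with N_5=-2, N_6=3]  = 5

5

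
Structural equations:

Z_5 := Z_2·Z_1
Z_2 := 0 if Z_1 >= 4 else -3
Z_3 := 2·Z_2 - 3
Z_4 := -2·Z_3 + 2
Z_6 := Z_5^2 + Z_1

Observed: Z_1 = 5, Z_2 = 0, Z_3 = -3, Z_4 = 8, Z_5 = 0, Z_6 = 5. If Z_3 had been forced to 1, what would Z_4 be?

0

The intervention breaks the incoming arrows to Z_3: Z_3 := 2·Z_2 - 3 no longer applies, and Z_3 = 1.
Z_4 = -2·Z_3 + 2  [with Z_3=1]  = 0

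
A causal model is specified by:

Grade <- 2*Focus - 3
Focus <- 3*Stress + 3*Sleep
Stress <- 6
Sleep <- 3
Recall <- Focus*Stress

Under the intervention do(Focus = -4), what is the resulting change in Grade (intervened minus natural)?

do(Focus=-4) replaces the equation Focus <- 3*Stress + 3*Sleep with the constant Focus = -4.
Grade = 2*Focus - 3  [with Focus=-4]  = -11
Without intervention: Focus = 3*Stress + 3*Sleep  [with Stress=6, Sleep=3]  = 27; Grade = 2*Focus - 3  [with Focus=27]  = 51.
Change = -11 − 51 = -62.

-62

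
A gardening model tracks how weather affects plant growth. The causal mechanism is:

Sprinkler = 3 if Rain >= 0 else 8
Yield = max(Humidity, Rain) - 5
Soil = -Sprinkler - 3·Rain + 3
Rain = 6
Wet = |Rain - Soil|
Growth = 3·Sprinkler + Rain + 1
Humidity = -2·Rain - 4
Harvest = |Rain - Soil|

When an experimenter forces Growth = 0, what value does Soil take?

-18

do(Growth=0) replaces the equation Growth = 3·Sprinkler + Rain + 1 with the constant Growth = 0.
Soil is not downstream of the intervention, so its value is determined by the original equations.
Sprinkler = 3 if Rain >= 0 else 8  [with Rain=6]  = 3
Soil = -Sprinkler - 3·Rain + 3  [with Sprinkler=3, Rain=6]  = -18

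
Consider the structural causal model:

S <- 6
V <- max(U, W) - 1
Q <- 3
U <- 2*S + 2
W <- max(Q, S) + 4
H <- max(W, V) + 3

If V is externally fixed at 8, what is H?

13

The intervention breaks the incoming arrows to V: V <- max(U, W) - 1 no longer applies, and V = 8.
W = max(Q, S) + 4  [with Q=3, S=6]  = 10
H = max(W, V) + 3  [with W=10, V=8]  = 13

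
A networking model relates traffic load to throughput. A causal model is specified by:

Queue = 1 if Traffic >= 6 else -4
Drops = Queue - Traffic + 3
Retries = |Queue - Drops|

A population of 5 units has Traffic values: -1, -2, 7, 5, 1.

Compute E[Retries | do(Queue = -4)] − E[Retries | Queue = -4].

0.15

do(Queue=-4) breaks Queue's dependence on Traffic. With Queue=-4 fixed, Retries across the units is 4, 5, 4, 2, 2, mean 3.4.
Conditioning on Queue=-4 selects the 4 unit(s) with Traffic ∈ {-1, -2, 5, 1}. Their Retries values: 4, 5, 2, 2. Mean = 3.25.
Difference = 3.4 − 3.25 = 0.15.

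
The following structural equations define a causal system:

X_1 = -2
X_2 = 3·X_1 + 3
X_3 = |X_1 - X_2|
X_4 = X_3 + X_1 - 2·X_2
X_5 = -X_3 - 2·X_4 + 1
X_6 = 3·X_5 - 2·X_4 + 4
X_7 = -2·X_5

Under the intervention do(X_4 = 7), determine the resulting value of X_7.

28

The intervention breaks the incoming arrows to X_4: X_4 = X_3 + X_1 - 2·X_2 no longer applies, and X_4 = 7.
X_2 = 3·X_1 + 3  [with X_1=-2]  = -3
X_3 = |X_1 - X_2|  [with X_1=-2, X_2=-3]  = 1
X_5 = -X_3 - 2·X_4 + 1  [with X_3=1, X_4=7]  = -14
X_7 = -2·X_5  [with X_5=-14]  = 28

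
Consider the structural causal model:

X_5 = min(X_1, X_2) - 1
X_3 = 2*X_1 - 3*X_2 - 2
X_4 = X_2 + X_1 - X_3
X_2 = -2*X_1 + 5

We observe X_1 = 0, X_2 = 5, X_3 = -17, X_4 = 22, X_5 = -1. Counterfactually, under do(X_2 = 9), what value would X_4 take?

Under do(X_2=9), the mechanism X_2 = -2*X_1 + 5 is discarded; X_2 is fixed at 9.
X_3 = 2*X_1 - 3*X_2 - 2  [with X_1=0, X_2=9]  = -29
X_4 = X_2 + X_1 - X_3  [with X_2=9, X_1=0, X_3=-29]  = 38

38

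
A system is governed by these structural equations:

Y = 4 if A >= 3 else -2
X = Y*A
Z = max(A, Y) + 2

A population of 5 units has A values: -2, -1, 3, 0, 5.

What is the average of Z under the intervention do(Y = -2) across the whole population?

3

Under do(Y=-2), Y's equation is replaced by Y=-2 for every unit. Per-unit Z: 0, 1, 5, 2, 7. Mean = 3.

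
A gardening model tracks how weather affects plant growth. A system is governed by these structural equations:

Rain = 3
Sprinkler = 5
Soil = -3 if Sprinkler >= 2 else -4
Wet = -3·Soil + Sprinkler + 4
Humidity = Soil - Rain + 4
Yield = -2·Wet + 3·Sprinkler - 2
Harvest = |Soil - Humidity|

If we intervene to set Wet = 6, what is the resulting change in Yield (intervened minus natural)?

Under do(Wet=6), the mechanism Wet = -3·Soil + Sprinkler + 4 is discarded; Wet is fixed at 6.
Yield = -2·Wet + 3·Sprinkler - 2  [with Wet=6, Sprinkler=5]  = 1
Without intervention: Soil = -3 if Sprinkler >= 2 else -4  [with Sprinkler=5]  = -3; Wet = -3·Soil + Sprinkler + 4  [with Soil=-3, Sprinkler=5]  = 18; Yield = -2·Wet + 3·Sprinkler - 2  [with Wet=18, Sprinkler=5]  = -23.
Change = 1 − (-23) = 24.

24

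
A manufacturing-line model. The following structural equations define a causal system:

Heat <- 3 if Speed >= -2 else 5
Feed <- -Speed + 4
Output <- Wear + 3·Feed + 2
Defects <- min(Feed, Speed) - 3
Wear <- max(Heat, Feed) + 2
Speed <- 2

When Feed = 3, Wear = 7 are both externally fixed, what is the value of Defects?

-1

Setting Feed = 3, Wear = 7 by intervention discards those variables' equations.
Defects = min(Feed, Speed) - 3  [with Feed=3, Speed=2]  = -1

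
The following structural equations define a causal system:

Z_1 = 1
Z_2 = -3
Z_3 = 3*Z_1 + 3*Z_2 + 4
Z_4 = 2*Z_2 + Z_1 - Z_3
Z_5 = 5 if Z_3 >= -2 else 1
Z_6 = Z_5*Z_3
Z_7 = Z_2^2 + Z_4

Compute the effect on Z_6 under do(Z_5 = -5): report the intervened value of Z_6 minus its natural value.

20

The intervention breaks the incoming arrows to Z_5: Z_5 = 5 if Z_3 >= -2 else 1 no longer applies, and Z_5 = -5.
Z_3 = 3*Z_1 + 3*Z_2 + 4  [with Z_1=1, Z_2=-3]  = -2
Z_6 = Z_5*Z_3  [with Z_5=-5, Z_3=-2]  = 10
Without intervention: Z_3 = 3*Z_1 + 3*Z_2 + 4  [with Z_1=1, Z_2=-3]  = -2; Z_5 = 5 if Z_3 >= -2 else 1  [with Z_3=-2]  = 5; Z_6 = Z_5*Z_3  [with Z_5=5, Z_3=-2]  = -10.
Change = 10 − (-10) = 20.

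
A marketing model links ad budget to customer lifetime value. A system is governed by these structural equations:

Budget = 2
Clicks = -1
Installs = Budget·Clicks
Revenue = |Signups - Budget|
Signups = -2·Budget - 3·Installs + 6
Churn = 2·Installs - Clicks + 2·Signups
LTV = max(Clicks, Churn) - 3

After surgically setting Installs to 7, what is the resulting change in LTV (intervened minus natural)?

-14

The intervention breaks the incoming arrows to Installs: Installs = Budget·Clicks no longer applies, and Installs = 7.
Signups = -2·Budget - 3·Installs + 6  [with Budget=2, Installs=7]  = -19
Churn = 2·Installs - Clicks + 2·Signups  [with Installs=7, Clicks=-1, Signups=-19]  = -23
LTV = max(Clicks, Churn) - 3  [with Clicks=-1, Churn=-23]  = -4
Without intervention: Installs = Budget·Clicks  [with Budget=2, Clicks=-1]  = -2; Signups = -2·Budget - 3·Installs + 6  [with Budget=2, Installs=-2]  = 8; Churn = 2·Installs - Clicks + 2·Signups  [with Installs=-2, Clicks=-1, Signups=8]  = 13; LTV = max(Clicks, Churn) - 3  [with Clicks=-1, Churn=13]  = 10.
Change = -4 − 10 = -14.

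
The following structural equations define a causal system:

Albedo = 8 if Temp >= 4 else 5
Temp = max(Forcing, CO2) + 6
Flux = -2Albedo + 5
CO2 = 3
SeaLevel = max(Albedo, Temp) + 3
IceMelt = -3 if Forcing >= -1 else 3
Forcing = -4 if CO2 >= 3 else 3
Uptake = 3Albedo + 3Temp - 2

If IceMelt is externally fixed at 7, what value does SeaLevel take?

Under do(IceMelt=7), the mechanism IceMelt = -3 if Forcing >= -1 else 3 is discarded; IceMelt is fixed at 7.
Since SeaLevel is not a descendant of the intervened variable, it is unaffected.
Forcing = -4 if CO2 >= 3 else 3  [with CO2=3]  = -4
Temp = max(Forcing, CO2) + 6  [with Forcing=-4, CO2=3]  = 9
Albedo = 8 if Temp >= 4 else 5  [with Temp=9]  = 8
SeaLevel = max(Albedo, Temp) + 3  [with Albedo=8, Temp=9]  = 12

12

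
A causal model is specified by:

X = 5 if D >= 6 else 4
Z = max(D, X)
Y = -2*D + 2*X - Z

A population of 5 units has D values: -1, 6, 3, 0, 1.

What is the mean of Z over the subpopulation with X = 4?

4

E[Z|X=4] averages over only the 4 units with X=4 (D = -1, 3, 0, 1): Z = 4, 4, 4, 4, mean 4.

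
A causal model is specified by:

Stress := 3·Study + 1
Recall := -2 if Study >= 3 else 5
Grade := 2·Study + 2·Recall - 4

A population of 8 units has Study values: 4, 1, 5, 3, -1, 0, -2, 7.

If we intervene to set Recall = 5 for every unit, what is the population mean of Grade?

The intervention sets Recall=5 in all 8 units regardless of Study. Recomputing Grade per unit gives 14, 8, 16, 12, 4, 6, 2, 20; average 10.25.

10.25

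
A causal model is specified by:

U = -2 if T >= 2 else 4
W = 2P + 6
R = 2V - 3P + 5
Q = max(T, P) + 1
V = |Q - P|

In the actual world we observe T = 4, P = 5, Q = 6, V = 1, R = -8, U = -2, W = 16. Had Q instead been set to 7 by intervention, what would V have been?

The intervention breaks the incoming arrows to Q: Q = max(T, P) + 1 no longer applies, and Q = 7.
V = |Q - P|  [with Q=7, P=5]  = 2

2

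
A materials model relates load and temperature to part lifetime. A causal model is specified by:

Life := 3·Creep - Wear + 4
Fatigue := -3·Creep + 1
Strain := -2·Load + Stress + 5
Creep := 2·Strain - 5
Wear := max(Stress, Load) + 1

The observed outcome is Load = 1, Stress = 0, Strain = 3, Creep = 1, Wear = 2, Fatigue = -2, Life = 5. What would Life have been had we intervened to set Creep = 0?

2

The intervention breaks the incoming arrows to Creep: Creep := 2·Strain - 5 no longer applies, and Creep = 0.
Wear = max(Stress, Load) + 1  [with Stress=0, Load=1]  = 2
Life = 3·Creep - Wear + 4  [with Creep=0, Wear=2]  = 2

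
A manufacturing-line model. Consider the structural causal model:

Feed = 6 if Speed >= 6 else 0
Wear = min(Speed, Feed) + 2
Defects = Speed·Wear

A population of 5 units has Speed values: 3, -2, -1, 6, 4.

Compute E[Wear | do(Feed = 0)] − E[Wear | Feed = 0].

0.15

Every unit gets Feed=0 under the intervention. Wear values become 2, 0, 1, 2, 2; E[Wear|do(Feed=0)] = 1.4.
Observing Feed=0 restricts to units where Feed's equation naturally yields 0: Speed ∈ {3, -2, -1, 4}. In that subpopulation Wear = 2, 0, 1, 2, mean 1.25.
Difference = 1.4 − 1.25 = 0.15.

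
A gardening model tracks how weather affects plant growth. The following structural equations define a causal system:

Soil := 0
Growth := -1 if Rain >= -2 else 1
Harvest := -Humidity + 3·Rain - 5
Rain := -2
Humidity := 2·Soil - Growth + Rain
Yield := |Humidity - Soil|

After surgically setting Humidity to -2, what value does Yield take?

Intervening sets Humidity = -2 and removes its equation (Humidity := 2·Soil - Growth + Rain).
Yield = |Humidity - Soil|  [with Humidity=-2, Soil=0]  = 2

2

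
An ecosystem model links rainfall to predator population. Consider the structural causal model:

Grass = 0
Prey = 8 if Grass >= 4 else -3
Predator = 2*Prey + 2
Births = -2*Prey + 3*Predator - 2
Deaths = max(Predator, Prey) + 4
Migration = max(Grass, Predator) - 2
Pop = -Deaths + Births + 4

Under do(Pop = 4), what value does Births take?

-8

Under do(Pop=4), the mechanism Pop = -Deaths + Births + 4 is discarded; Pop is fixed at 4.
Since Births is not a descendant of the intervened variable, it is unaffected.
Prey = 8 if Grass >= 4 else -3  [with Grass=0]  = -3
Predator = 2*Prey + 2  [with Prey=-3]  = -4
Births = -2*Prey + 3*Predator - 2  [with Prey=-3, Predator=-4]  = -8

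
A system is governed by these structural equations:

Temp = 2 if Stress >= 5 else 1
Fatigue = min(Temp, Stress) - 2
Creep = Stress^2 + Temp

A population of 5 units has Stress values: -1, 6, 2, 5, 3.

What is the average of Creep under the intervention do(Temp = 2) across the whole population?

The intervention sets Temp=2 in all 5 units regardless of Stress. Recomputing Creep per unit gives 3, 38, 6, 27, 11; average 17.

17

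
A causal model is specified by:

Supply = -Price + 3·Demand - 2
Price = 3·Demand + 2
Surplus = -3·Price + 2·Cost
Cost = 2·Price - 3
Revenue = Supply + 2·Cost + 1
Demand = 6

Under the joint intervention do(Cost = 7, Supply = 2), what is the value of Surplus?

The joint intervention fixes Cost = 7, Supply = 2, removing each variable's own equation.
Price = 3·Demand + 2  [with Demand=6]  = 20
Surplus = -3·Price + 2·Cost  [with Price=20, Cost=7]  = -46

-46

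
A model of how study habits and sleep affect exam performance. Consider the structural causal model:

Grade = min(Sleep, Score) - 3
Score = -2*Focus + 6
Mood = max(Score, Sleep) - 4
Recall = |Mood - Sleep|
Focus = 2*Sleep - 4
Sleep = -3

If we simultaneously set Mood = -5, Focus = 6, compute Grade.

-9

The joint intervention fixes Mood = -5, Focus = 6, removing each variable's own equation.
Score = -2*Focus + 6  [with Focus=6]  = -6
Grade = min(Sleep, Score) - 3  [with Sleep=-3, Score=-6]  = -9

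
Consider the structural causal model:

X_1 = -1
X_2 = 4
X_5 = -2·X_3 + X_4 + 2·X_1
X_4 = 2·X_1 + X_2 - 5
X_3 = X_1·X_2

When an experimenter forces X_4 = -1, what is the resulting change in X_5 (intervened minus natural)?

Intervening sets X_4 = -1 and removes its equation (X_4 = 2·X_1 + X_2 - 5).
X_3 = X_1·X_2  [with X_1=-1, X_2=4]  = -4
X_5 = -2·X_3 + X_4 + 2·X_1  [with X_3=-4, X_4=-1, X_1=-1]  = 5
Without intervention: X_3 = X_1·X_2  [with X_1=-1, X_2=4]  = -4; X_4 = 2·X_1 + X_2 - 5  [with X_1=-1, X_2=4]  = -3; X_5 = -2·X_3 + X_4 + 2·X_1  [with X_3=-4, X_4=-3, X_1=-1]  = 3.
Change = 5 − 3 = 2.

2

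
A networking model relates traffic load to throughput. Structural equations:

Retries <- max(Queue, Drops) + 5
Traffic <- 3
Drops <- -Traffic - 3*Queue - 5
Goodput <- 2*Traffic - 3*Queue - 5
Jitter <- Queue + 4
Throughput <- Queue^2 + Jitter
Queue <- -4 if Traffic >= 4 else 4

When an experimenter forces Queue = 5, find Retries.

Under do(Queue=5), the mechanism Queue <- -4 if Traffic >= 4 else 4 is discarded; Queue is fixed at 5.
Drops = -Traffic - 3*Queue - 5  [with Traffic=3, Queue=5]  = -23
Retries = max(Queue, Drops) + 5  [with Queue=5, Drops=-23]  = 10

10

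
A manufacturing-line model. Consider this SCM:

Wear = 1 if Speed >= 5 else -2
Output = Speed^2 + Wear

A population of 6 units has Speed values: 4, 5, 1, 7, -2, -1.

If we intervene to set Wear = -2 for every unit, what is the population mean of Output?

14

The intervention sets Wear=-2 in all 6 units regardless of Speed. Recomputing Output per unit gives 14, 23, -1, 47, 2, -1; average 14.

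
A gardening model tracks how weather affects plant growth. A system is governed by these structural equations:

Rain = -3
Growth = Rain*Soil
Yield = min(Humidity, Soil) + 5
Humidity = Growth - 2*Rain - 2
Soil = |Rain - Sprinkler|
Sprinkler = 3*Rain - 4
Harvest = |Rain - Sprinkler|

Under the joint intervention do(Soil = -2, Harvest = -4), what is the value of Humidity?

10

Setting Soil = -2, Harvest = -4 by intervention discards those variables' equations.
Growth = Rain*Soil  [with Rain=-3, Soil=-2]  = 6
Humidity = Growth - 2*Rain - 2  [with Growth=6, Rain=-3]  = 10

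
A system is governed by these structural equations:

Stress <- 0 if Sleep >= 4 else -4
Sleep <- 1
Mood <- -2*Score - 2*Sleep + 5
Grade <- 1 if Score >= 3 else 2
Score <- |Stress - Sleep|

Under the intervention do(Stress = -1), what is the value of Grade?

do(Stress=-1) replaces the equation Stress <- 0 if Sleep >= 4 else -4 with the constant Stress = -1.
Score = |Stress - Sleep|  [with Stress=-1, Sleep=1]  = 2
Grade = 1 if Score >= 3 else 2  [with Score=2]  = 2

2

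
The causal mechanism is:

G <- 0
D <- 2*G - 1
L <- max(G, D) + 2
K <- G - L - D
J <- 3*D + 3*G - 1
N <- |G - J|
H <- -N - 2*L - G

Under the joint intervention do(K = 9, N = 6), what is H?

-10

Setting K = 9, N = 6 by intervention discards those variables' equations.
D = 2*G - 1  [with G=0]  = -1
L = max(G, D) + 2  [with G=0, D=-1]  = 2
H = -N - 2*L - G  [with N=6, L=2, G=0]  = -10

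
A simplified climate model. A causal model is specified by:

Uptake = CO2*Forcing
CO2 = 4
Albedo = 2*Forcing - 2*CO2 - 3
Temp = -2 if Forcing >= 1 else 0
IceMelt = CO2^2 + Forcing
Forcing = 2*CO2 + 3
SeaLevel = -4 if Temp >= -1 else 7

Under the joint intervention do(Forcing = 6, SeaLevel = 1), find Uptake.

Setting Forcing = 6, SeaLevel = 1 by intervention discards those variables' equations.
Uptake = CO2*Forcing  [with CO2=4, Forcing=6]  = 24

24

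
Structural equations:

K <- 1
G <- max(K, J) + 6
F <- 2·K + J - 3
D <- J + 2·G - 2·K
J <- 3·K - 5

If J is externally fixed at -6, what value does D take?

do(J=-6) replaces the equation J <- 3·K - 5 with the constant J = -6.
G = max(K, J) + 6  [with K=1, J=-6]  = 7
D = J + 2·G - 2·K  [with J=-6, G=7, K=1]  = 6

6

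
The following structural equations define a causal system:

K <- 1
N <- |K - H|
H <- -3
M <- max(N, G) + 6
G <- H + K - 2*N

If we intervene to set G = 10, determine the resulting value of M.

Intervening sets G = 10 and removes its equation (G <- H + K - 2*N).
N = |K - H|  [with K=1, H=-3]  = 4
M = max(N, G) + 6  [with N=4, G=10]  = 16

16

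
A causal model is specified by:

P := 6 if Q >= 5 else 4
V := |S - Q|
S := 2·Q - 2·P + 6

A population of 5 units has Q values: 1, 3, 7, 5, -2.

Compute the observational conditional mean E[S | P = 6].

Observing P=6 restricts to units where P's equation naturally yields 6: Q ∈ {7, 5}. In that subpopulation S = 8, 4, mean 6.

6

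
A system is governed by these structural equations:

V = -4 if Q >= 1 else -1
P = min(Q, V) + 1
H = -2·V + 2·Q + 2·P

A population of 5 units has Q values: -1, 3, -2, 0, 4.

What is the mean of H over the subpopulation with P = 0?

1

Conditioning on P=0 selects the 2 unit(s) with Q ∈ {-1, 0}. Their H values: 0, 2. Mean = 1.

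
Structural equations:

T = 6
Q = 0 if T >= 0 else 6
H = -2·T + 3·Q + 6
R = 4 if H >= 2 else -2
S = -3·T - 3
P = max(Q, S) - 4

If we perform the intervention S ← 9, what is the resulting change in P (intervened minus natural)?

The intervention breaks the incoming arrows to S: S = -3·T - 3 no longer applies, and S = 9.
Q = 0 if T >= 0 else 6  [with T=6]  = 0
P = max(Q, S) - 4  [with Q=0, S=9]  = 5
Without intervention: Q = 0 if T >= 0 else 6  [with T=6]  = 0; S = -3·T - 3  [with T=6]  = -21; P = max(Q, S) - 4  [with Q=0, S=-21]  = -4.
Change = 5 − (-4) = 9.

9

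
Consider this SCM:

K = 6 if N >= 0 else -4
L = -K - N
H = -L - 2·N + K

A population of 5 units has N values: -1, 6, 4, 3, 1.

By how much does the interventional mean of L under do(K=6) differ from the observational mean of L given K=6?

0.9

Every unit gets K=6 under the intervention. L values become -5, -12, -10, -9, -7; E[L|do(K=6)] = -8.6.
Observing K=6 restricts to units where K's equation naturally yields 6: N ∈ {6, 4, 3, 1}. In that subpopulation L = -12, -10, -9, -7, mean -9.5.
Difference = -8.6 − (-9.5) = 0.9.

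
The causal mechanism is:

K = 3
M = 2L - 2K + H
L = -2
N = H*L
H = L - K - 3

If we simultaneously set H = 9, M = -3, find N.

-18

Setting H = 9, M = -3 by intervention discards those variables' equations.
N = H*L  [with H=9, L=-2]  = -18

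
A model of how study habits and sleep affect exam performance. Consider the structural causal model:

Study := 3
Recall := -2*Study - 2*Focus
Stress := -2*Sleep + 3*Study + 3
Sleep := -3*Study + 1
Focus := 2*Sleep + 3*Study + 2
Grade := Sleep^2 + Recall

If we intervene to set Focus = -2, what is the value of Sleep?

The intervention breaks the incoming arrows to Focus: Focus := 2*Sleep + 3*Study + 2 no longer applies, and Focus = -2.
Since Sleep is not a descendant of the intervened variable, it is unaffected.
Sleep = -3*Study + 1  [with Study=3]  = -8

-8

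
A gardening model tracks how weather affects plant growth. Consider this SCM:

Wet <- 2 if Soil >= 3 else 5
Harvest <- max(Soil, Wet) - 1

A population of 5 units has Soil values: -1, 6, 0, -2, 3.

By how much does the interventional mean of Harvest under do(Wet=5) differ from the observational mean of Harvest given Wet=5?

do(Wet=5) breaks Wet's dependence on Soil. With Wet=5 fixed, Harvest across the units is 4, 5, 4, 4, 4, mean 4.2.
E[Harvest|Wet=5] averages over only the 3 units with Wet=5 (Soil = -1, 0, -2): Harvest = 4, 4, 4, mean 4.
Difference = 4.2 − 4 = 0.2.

0.2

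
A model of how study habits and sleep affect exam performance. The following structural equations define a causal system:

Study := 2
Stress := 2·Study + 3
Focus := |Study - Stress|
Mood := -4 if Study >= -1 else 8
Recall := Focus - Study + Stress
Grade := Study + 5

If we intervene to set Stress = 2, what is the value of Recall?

do(Stress=2) replaces the equation Stress := 2·Study + 3 with the constant Stress = 2.
Focus = |Study - Stress|  [with Study=2, Stress=2]  = 0
Recall = Focus - Study + Stress  [with Focus=0, Study=2, Stress=2]  = 0

0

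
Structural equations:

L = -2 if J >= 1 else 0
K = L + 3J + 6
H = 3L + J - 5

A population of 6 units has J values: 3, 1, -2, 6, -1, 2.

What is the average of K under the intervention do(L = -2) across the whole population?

Every unit gets L=-2 under the intervention. K values become 13, 7, -2, 22, 1, 10; E[K|do(L=-2)] = 8.5.

8.5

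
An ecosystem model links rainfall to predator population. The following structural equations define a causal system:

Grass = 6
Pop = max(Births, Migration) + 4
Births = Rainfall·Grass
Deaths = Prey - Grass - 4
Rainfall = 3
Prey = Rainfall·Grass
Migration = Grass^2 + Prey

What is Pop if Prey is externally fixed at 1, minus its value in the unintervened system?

The intervention breaks the incoming arrows to Prey: Prey = Rainfall·Grass no longer applies, and Prey = 1.
Births = Rainfall·Grass  [with Rainfall=3, Grass=6]  = 18
Migration = Grass^2 + Prey  [with Grass=6, Prey=1]  = 37
Pop = max(Births, Migration) + 4  [with Births=18, Migration=37]  = 41
Without intervention: Prey = Rainfall·Grass  [with Rainfall=3, Grass=6]  = 18; Births = Rainfall·Grass  [with Rainfall=3, Grass=6]  = 18; Migration = Grass^2 + Prey  [with Grass=6, Prey=18]  = 54; Pop = max(Births, Migration) + 4  [with Births=18, Migration=54]  = 58.
Change = 41 − 58 = -17.

-17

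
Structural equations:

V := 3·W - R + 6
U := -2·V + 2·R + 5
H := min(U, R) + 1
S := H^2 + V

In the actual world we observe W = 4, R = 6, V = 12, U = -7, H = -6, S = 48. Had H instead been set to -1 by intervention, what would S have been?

13

The intervention breaks the incoming arrows to H: H := min(U, R) + 1 no longer applies, and H = -1.
V = 3·W - R + 6  [with W=4, R=6]  = 12
S = H^2 + V  [with H=-1, V=12]  = 13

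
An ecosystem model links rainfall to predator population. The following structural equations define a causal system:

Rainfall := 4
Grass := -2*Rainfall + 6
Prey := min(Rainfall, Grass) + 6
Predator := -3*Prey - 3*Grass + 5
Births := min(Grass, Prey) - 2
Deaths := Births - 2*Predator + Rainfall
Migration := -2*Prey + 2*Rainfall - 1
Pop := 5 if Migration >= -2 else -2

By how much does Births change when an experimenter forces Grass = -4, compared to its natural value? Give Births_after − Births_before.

-2

do(Grass=-4) replaces the equation Grass := -2*Rainfall + 6 with the constant Grass = -4.
Prey = min(Rainfall, Grass) + 6  [with Rainfall=4, Grass=-4]  = 2
Births = min(Grass, Prey) - 2  [with Grass=-4, Prey=2]  = -6
Without intervention: Grass = -2*Rainfall + 6  [with Rainfall=4]  = -2; Prey = min(Rainfall, Grass) + 6  [with Rainfall=4, Grass=-2]  = 4; Births = min(Grass, Prey) - 2  [with Grass=-2, Prey=4]  = -4.
Change = -6 − (-4) = -2.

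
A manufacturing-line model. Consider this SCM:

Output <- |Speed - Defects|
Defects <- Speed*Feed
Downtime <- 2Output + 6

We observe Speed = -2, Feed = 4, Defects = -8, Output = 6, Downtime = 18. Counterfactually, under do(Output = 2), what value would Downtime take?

10

Intervening sets Output = 2 and removes its equation (Output <- |Speed - Defects|).
Downtime = 2Output + 6  [with Output=2]  = 10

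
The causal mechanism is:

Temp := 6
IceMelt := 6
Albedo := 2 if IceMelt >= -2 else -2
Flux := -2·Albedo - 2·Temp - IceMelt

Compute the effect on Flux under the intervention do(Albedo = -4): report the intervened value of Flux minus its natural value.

12

The intervention breaks the incoming arrows to Albedo: Albedo := 2 if IceMelt >= -2 else -2 no longer applies, and Albedo = -4.
Flux = -2·Albedo - 2·Temp - IceMelt  [with Albedo=-4, Temp=6, IceMelt=6]  = -10
Without intervention: Albedo = 2 if IceMelt >= -2 else -2  [with IceMelt=6]  = 2; Flux = -2·Albedo - 2·Temp - IceMelt  [with Albedo=2, Temp=6, IceMelt=6]  = -22.
Change = -10 − (-22) = 12.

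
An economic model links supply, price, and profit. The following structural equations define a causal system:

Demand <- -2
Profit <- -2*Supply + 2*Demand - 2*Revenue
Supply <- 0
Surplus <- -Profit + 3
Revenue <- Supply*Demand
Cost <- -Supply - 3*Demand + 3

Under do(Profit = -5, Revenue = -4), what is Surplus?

Setting Profit = -5, Revenue = -4 by intervention discards those variables' equations.
Surplus = -Profit + 3  [with Profit=-5]  = 8

8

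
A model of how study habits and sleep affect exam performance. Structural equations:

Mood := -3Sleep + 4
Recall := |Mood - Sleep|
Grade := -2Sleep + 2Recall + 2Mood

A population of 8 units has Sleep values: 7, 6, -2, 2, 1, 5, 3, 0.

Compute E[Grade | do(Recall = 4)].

-6

do(Recall=4) breaks Recall's dependence on Sleep. With Recall=4 fixed, Grade across the units is -40, -32, 32, 0, 8, -24, -8, 16, mean -6.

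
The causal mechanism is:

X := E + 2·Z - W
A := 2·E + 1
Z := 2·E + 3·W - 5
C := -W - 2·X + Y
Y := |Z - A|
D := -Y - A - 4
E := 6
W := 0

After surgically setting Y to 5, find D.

-22

Intervening sets Y = 5 and removes its equation (Y := |Z - A|).
A = 2·E + 1  [with E=6]  = 13
D = -Y - A - 4  [with Y=5, A=13]  = -22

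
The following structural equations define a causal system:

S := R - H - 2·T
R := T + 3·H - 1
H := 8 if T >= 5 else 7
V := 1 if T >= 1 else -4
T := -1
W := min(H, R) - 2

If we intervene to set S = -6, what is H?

7

The intervention breaks the incoming arrows to S: S := R - H - 2·T no longer applies, and S = -6.
Since H is not a descendant of the intervened variable, it is unaffected.
H = 8 if T >= 5 else 7  [with T=-1]  = 7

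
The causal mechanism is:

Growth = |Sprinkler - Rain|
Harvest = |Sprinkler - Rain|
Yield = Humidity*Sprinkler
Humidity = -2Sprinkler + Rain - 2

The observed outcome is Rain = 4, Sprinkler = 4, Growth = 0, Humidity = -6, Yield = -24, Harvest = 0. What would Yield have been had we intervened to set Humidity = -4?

-16

Intervening sets Humidity = -4 and removes its equation (Humidity = -2Sprinkler + Rain - 2).
Yield = Humidity*Sprinkler  [with Humidity=-4, Sprinkler=4]  = -16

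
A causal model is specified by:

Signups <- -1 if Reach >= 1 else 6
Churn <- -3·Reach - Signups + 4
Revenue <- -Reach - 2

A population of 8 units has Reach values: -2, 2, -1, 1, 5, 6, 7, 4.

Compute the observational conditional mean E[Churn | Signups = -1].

Conditioning on Signups=-1 selects the 6 unit(s) with Reach ∈ {2, 1, 5, 6, 7, 4}. Their Churn values: -1, 2, -10, -13, -16, -7. Mean = -7.5.

-7.5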